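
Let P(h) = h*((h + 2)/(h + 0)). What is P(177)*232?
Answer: 41528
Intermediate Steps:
P(h) = 2 + h (P(h) = h*((2 + h)/h) = 2 + h)
P(177)*232 = (2 + 177)*232 = 179*232 = 41528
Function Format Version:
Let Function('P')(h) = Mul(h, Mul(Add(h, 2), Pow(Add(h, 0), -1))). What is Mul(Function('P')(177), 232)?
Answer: 41528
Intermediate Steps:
Function('P')(h) = Add(2, h) (Function('P')(h) = Mul(h, Mul(Add(2, h), Pow(h, -1))) = Mul(h, Mul(Pow(h, -1), Add(2, h))) = Add(2, h))
Mul(Function('P')(177), 232) = Mul(Add(2, 177), 232) = Mul(179, 232) = 41528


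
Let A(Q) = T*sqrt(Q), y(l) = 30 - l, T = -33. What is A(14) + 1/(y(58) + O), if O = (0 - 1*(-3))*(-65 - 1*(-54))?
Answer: -1/61 - 33*sqrt(14) ≈ -123.49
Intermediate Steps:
A(Q) = -33*sqrt(Q)
O = -33 (O = (0 + 3)*(-65 + 54) = 3*(-11) = -33)
A(14) + 1/(y(58) + O) = -33*sqrt(14) + 1/((30 - 1*58) - 33) = -33*sqrt(14) + 1/((30 - 58) - 33) = -33*sqrt(14) + 1/(-28 - 33) = -33*sqrt(14) + 1/(-61) = -33*sqrt(14) - 1/61 = -1/61 - 33*sqrt(14)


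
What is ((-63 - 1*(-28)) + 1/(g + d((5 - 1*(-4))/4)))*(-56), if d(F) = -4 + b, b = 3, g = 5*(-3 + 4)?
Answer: 1946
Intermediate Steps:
g = 5 (g = 5*1 = 5)
d(F) = -1 (d(F) = -4 + 3 = -1)
((-63 - 1*(-28)) + 1/(g + d((5 - 1*(-4))/4)))*(-56) = ((-63 - 1*(-28)) + 1/(5 - 1))*(-56) = ((-63 + 28) + 1/4)*(-56) = (-35 + 1/4)*(-56) = -139/4*(-56) = 1946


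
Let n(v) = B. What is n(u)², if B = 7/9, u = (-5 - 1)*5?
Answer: 49/81 ≈ 0.60494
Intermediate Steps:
u = -30 (u = -6*5 = -30)
B = 7/9 (B = 7*(⅑) = 7/9 ≈ 0.77778)
n(v) = 7/9
n(u)² = (7/9)² = 49/81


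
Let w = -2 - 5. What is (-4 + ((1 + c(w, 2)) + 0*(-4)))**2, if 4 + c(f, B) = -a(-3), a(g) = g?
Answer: 16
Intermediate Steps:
w = -7
c(f, B) = -1 (c(f, B) = -4 - 1*(-3) = -4 + 3 = -1)
(-4 + ((1 + c(w, 2)) + 0*(-4)))**2 = (-4 + ((1 - 1) + 0*(-4)))**2 = (-4 + (0 + 0))**2 = (-4 + 0)**2 = (-4)**2 = 16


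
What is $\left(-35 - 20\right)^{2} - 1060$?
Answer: $1965$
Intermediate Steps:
$\left(-35 - 20\right)^{2} - 1060 = \left(-55\right)^{2} - 1060 = 3025 - 1060 = 1965$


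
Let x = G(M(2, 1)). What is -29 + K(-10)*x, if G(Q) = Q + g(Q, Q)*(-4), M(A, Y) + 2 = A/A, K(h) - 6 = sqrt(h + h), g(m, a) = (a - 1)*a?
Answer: -83 - 18*I*sqrt(5) ≈ -83.0 - 40.249*I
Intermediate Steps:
g(m, a) = a*(-1 + a) (g(m, a) = (-1 + a)*a = a*(-1 + a))
K(h) = 6 + sqrt(2)*sqrt(h) (K(h) = 6 + sqrt(h + h) = 6 + sqrt(2*h) = 6 + sqrt(2)*sqrt(h))
M(A, Y) = -1 (M(A, Y) = -2 + A/A = -2 + 1 = -1)
G(Q) = Q - 4*Q*(-1 + Q) (G(Q) = Q + (Q*(-1 + Q))*(-4) = Q - 4*Q*(-1 + Q))
x = -9 (x = -(5 - 4*(-1)) = -(5 + 4) = -1*9 = -9)
-29 + K(-10)*x = -29 + (6 + sqrt(2)*sqrt(-10))*(-9) = -29 + (6 + sqrt(2)*(I*sqrt(10)))*(-9) = -29 + (6 + 2*I*sqrt(5))*(-9) = -29 + (-54 - 18*I*sqrt(5)) = -83 - 18*I*sqrt(5)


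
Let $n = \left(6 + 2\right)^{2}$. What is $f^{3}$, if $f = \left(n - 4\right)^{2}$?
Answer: $46656000000$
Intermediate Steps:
$n = 64$ ($n = 8^{2} = 64$)
$f = 3600$ ($f = \left(64 - 4\right)^{2} = 60^{2} = 3600$)
$f^{3} = 3600^{3} = 46656000000$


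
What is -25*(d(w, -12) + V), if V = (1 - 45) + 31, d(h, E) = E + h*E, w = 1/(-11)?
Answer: 6575/11 ≈ 597.73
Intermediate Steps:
w = -1/11 ≈ -0.090909
d(h, E) = E + E*h
V = -13 (V = -44 + 31 = -13)
-25*(d(w, -12) + V) = -25*(-12*(1 - 1/11) - 13) = -25*(-12*10/11 - 13) = -25*(-120/11 - 13) = -25*(-263/11) = 6575/11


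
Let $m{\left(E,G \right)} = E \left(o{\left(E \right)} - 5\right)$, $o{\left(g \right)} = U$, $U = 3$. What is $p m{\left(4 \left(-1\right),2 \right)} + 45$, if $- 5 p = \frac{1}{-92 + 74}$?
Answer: $\frac{2029}{45} \approx 45.089$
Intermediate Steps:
$p = \frac{1}{90}$ ($p = - \frac{1}{5 \left(-92 + 74\right)} = - \frac{1}{5 \left(-18\right)} = \left(- \frac{1}{5}\right) \left(- \frac{1}{18}\right) = \frac{1}{90} \approx 0.011111$)
$o{\left(g \right)} = 3$
$m{\left(E,G \right)} = - 2 E$ ($m{\left(E,G \right)} = E \left(3 - 5\right) = E \left(-2\right) = - 2 E$)
$p m{\left(4 \left(-1\right),2 \right)} + 45 = \frac{\left(-2\right) 4 \left(-1\right)}{90} + 45 = \frac{\left(-2\right) \left(-4\right)}{90} + 45 = \frac{1}{90} \cdot 8 + 45 = \frac{4}{45} + 45 = \frac{2029}{45}$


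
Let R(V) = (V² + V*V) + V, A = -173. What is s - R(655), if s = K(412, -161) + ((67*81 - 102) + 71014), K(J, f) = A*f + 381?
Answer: -754132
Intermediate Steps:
K(J, f) = 381 - 173*f (K(J, f) = -173*f + 381 = 381 - 173*f)
R(V) = V + 2*V² (R(V) = (V² + V²) + V = 2*V² + V = V + 2*V²)
s = 104573 (s = (381 - 173*(-161)) + ((67*81 - 102) + 71014) = (381 + 27853) + ((5427 - 102) + 71014) = 28234 + (5325 + 71014) = 28234 + 76339 = 104573)
s - R(655) = 104573 - 655*(1 + 2*655) = 104573 - 655*(1 + 1310) = 104573 - 655*1311 = 104573 - 1*858705 = 104573 - 858705 = -754132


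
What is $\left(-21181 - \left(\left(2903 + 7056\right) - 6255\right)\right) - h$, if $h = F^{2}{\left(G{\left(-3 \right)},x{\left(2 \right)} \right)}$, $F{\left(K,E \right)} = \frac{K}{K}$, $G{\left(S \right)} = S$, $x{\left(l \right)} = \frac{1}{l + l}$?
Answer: $-24886$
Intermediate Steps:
$x{\left(l \right)} = \frac{1}{2 l}$
$F{\left(K,E \right)} = 1$
$h = 1$ ($h = 1^{2} = 1$)
$\left(-21181 - \left(\left(2903 + 7056\right) - 6255\right)\right) - h = \left(-21181 - \left(\left(2903 + 7056\right) - 6255\right)\right) - 1 = \left(-21181 - \left(9959 - 6255\right)\right) - 1 = \left(-21181 - 3704\right) - 1 = -24885 - 1 = -24886$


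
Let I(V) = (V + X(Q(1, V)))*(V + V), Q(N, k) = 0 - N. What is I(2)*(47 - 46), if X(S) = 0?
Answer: 8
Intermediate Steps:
Q(N, k) = -N
I(V) = 2*V² (I(V) = (V + 0)*(V + V) = V*(2*V) = 2*V²)
I(2)*(47 - 46) = (2*2²)*(47 - 46) = (2*4)*1 = 8*1 = 8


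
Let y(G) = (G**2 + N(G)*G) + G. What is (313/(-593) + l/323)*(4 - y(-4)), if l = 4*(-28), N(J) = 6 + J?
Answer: 0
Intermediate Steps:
y(G) = G + G**2 + G*(6 + G) (y(G) = (G**2 + (6 + G)*G) + G = (G**2 + G*(6 + G)) + G = G + G**2 + G*(6 + G))
l = -112
(313/(-593) + l/323)*(4 - y(-4)) = (313/(-593) - 112/323)*(4 - (-4)*(7 + 2*(-4))) = (313*(-1/593) - 112*1/323)*(4 - (-4)*(7 - 8)) = (-313/593 - 112/323)*(4 - (-4)*(-1)) = -167515*(4 - 1*4)/191539 = -167515*(4 - 4)/191539 = -167515/191539*0 = 0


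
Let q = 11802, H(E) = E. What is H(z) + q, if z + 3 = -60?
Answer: 11739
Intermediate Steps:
z = -63 (z = -3 - 60 = -63)
H(z) + q = -63 + 11802 = 11739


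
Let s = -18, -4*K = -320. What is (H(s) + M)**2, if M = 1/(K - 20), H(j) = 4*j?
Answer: 18653761/3600 ≈ 5181.6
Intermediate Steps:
K = 80 (K = -1/4*(-320) = 80)
M = 1/60 (M = 1/(80 - 20) = 1/60 ≈ 0.016667)
(H(s) + M)**2 = (4*(-18) + 1/60)**2 = (-72 + 1/60)**2 = (-4319/60)**2 = 18653761/3600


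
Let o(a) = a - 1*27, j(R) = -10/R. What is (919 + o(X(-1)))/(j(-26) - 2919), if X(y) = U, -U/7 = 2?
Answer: -5707/18971 ≈ -0.30083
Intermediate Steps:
U = -14 (U = -7*2 = -14)
X(y) = -14
o(a) = -27 + a (o(a) = a - 27 = -27 + a)
(919 + o(X(-1)))/(j(-26) - 2919) = (919 + (-27 - 14))/(-10/(-26) - 2919) = (919 - 41)/(-10*(-1/26) - 2919) = 878/(5/13 - 2919) = 878/(-37942/13) = 878*(-13/37942) = -5707/18971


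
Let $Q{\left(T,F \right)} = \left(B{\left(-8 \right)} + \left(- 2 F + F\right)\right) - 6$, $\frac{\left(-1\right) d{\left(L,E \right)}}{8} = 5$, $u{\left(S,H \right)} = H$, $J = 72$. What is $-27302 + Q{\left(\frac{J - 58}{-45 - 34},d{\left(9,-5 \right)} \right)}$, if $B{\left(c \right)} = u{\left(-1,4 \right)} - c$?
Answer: $-27256$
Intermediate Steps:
$d{\left(L,E \right)} = -40$ ($d{\left(L,E \right)} = \left(-8\right) 5 = -40$)
$B{\left(c \right)} = 4 - c$
$Q{\left(T,F \right)} = 6 - F$ ($Q{\left(T,F \right)} = \left(\left(4 - -8\right) + \left(- 2 F + F\right)\right) - 6 = \left(\left(4 + 8\right) - F\right) - 6 = \left(12 - F\right) - 6 = 6 - F$)
$-27302 + Q{\left(\frac{J - 58}{-45 - 34},d{\left(9,-5 \right)} \right)} = -27302 + \left(6 - -40\right) = -27302 + \left(6 + 40\right) = -27302 + 46 = -27256$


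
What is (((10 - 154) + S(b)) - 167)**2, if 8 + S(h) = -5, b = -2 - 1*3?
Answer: 104976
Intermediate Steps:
b = -5 (b = -2 - 3 = -5)
S(h) = -13 (S(h) = -8 - 5 = -13)
(((10 - 154) + S(b)) - 167)**2 = (((10 - 154) - 13) - 167)**2 = ((-144 - 13) - 167)**2 = (-157 - 167)**2 = (-324)**2 = 104976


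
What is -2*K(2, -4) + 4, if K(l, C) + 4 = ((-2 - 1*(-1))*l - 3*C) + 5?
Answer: -18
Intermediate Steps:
K(l, C) = 1 - l - 3*C (K(l, C) = -4 + (((-2 - 1*(-1))*l - 3*C) + 5) = -4 + (((-2 + 1)*l - 3*C) + 5) = -4 + ((-l - 3*C) + 5) = -4 + (5 - l - 3*C) = 1 - l - 3*C)
-2*K(2, -4) + 4 = -2*(1 - 1*2 - 3*(-4)) + 4 = -2*(1 - 2 + 12) + 4 = -2*11 + 4 = -22 + 4 = -18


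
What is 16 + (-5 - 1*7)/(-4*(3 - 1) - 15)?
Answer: 380/23 ≈ 16.522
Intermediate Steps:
16 + (-5 - 1*7)/(-4*(3 - 1) - 15) = 16 + (-5 - 7)/(-4*2 - 15) = 16 - 12/(-8 - 15) = 16 - 12/(-23) = 16 - 1/23*(-12) = 16 + 12/23 = 380/23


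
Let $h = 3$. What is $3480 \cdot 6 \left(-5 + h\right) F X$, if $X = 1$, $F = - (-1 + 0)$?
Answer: $-41760$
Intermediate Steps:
$F = 1$ ($F = \left(-1\right) \left(-1\right) = 1$)
$3480 \cdot 6 \left(-5 + h\right) F X = 3480 \cdot 6 \left(-5 + 3\right) 1 \cdot 1 = 3480 \cdot 6 \left(-2\right) 1 \cdot 1 = 3480 \left(-12\right) 1 \cdot 1 = 3480 \left(\left(-12\right) 1\right) = 3480 \left(-12\right) = -41760$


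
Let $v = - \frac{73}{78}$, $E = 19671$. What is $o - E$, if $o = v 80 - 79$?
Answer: $- \frac{773170}{39} \approx -19825.0$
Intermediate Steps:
$v = - \frac{73}{78}$ ($v = \left(-73\right) \frac{1}{78} = - \frac{73}{78} \approx -0.9359$)
$o = - \frac{6001}{39}$ ($o = \left(- \frac{73}{78}\right) 80 - 79 = - \frac{2920}{39} - 79 = - \frac{6001}{39} \approx -153.87$)
$o - E = - \frac{6001}{39} - 19671 = - \frac{773170}{39}$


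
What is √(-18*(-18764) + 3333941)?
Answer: √3671693 ≈ 1916.2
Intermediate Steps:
√(-18*(-18764) + 3333941) = √(337752 + 3333941) = √3671693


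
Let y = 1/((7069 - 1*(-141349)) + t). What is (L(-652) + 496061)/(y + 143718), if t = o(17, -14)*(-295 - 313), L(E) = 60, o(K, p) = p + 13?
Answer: 73934928146/21417718669 ≈ 3.4520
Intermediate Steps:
o(K, p) = 13 + p
t = 608 (t = (13 - 14)*(-295 - 313) = -1*(-608) = 608)
y = 1/149026 (y = 1/((7069 - 1*(-141349)) + 608) = 1/((7069 + 141349) + 608) = 1/(148418 + 608) = 1/149026 ≈ 6.7102e-6)
(L(-652) + 496061)/(y + 143718) = (60 + 496061)/(1/149026 + 143718) = 496121/(21417718669/149026) = 496121*(149026/21417718669) = 73934928146/21417718669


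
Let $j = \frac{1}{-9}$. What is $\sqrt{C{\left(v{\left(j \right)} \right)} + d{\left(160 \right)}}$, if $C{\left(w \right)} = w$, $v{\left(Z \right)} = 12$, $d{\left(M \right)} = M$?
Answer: $2 \sqrt{43} \approx 13.115$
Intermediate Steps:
$j = - \frac{1}{9} \approx -0.11111$
$\sqrt{C{\left(v{\left(j \right)} \right)} + d{\left(160 \right)}} = \sqrt{12 + 160} = \sqrt{172} = 2 \sqrt{43}$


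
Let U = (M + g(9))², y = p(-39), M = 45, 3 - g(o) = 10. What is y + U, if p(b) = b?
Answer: 1405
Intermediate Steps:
g(o) = -7 (g(o) = 3 - 1*10 = 3 - 10 = -7)
y = -39
U = 1444 (U = (45 - 7)² = 38² = 1444)
y + U = -39 + 1444 = 1405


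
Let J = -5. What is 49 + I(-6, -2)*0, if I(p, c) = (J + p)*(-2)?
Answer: 49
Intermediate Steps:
I(p, c) = 10 - 2*p (I(p, c) = (-5 + p)*(-2) = 10 - 2*p)
49 + I(-6, -2)*0 = 49 + (10 - 2*(-6))*0 = 49 + (10 + 12)*0 = 49 + 22*0 = 49 + 0 = 49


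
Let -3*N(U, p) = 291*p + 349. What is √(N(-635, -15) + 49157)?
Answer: √454461/3 ≈ 224.71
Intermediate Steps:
N(U, p) = -349/3 - 97*p (N(U, p) = -(291*p + 349)/3 = -(349 + 291*p)/3 = -349/3 - 97*p)
√(N(-635, -15) + 49157) = √((-349/3 - 97*(-15)) + 49157) = √((-349/3 + 1455) + 49157) = √(4016/3 + 49157) = √(151487/3) = √454461/3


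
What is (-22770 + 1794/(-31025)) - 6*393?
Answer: -779597994/31025 ≈ -25128.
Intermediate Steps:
(-22770 + 1794/(-31025)) - 6*393 = (-22770 + 1794*(-1/31025)) - 2358 = (-22770 - 1794/31025) - 2358 = -706441044/31025 - 2358 = -779597994/31025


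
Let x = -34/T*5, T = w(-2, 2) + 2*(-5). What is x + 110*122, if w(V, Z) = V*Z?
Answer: 94025/7 ≈ 13432.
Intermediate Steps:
T = -14 (T = -2*2 + 2*(-5) = -4 - 10 = -14)
x = 85/7 (x = -34/(-14)*5 = -34*(-1/14)*5 = (17/7)*5 = 85/7 ≈ 12.143)
x + 110*122 = 85/7 + 110*122 = 85/7 + 13420 = 94025/7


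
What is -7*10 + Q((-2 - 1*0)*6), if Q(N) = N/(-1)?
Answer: -58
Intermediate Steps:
Q(N) = -N (Q(N) = N*(-1) = -N)
-7*10 + Q((-2 - 1*0)*6) = -7*10 - (-2 - 1*0)*6 = -70 - (-2 + 0)*6 = -70 - (-2)*6 = -70 - 1*(-12) = -70 + 12 = -58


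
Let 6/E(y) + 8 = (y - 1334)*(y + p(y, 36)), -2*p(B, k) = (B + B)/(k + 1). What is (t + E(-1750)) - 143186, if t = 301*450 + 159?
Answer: -736074120493/97145852 ≈ -7577.0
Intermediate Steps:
p(B, k) = -B/(1 + k) (p(B, k) = -(B + B)/(2*(k + 1)) = -2*B/(2*(1 + k)) = -B/(1 + k))
t = 135609 (t = 135450 + 159 = 135609)
E(y) = 6/(-8 + 36*y*(-1334 + y)/37) (E(y) = 6/(-8 + (y - 1334)*(y - y/(1 + 36))) = 6/(-8 + (-1334 + y)*(y - 1*y/37)) = 6/(-8 + (-1334 + y)*(y - 1*y*1/37)) = 6/(-8 + (-1334 + y)*(y - y/37)) = 6/(-8 + (-1334 + y)*(36*y/37)) = 6/(-8 + 36*y*(-1334 + y)/37))
(t + E(-1750)) - 143186 = (135609 + 111/(2*(-74 - 12006*(-1750) + 9*(-1750)**2))) - 143186 = (135609 + 111/(2*(-74 + 21010500 + 9*3062500))) - 143186 = (135609 + 111/(2*(-74 + 21010500 + 27562500))) - 143186 = (135609 + (111/2)/48572926) - 143186 = (135609 + (111/2)*(1/48572926)) - 143186 = (135609 + 111/97145852) - 143186 = 13173851843979/97145852 - 143186 = -736074120493/97145852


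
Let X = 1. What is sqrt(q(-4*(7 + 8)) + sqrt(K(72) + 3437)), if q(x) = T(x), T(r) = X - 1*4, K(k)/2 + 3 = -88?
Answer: sqrt(-3 + sqrt(3255)) ≈ 7.3521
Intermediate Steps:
K(k) = -182 (K(k) = -6 + 2*(-88) = -6 - 176 = -182)
T(r) = -3 (T(r) = 1 - 1*4 = 1 - 4 = -3)
q(x) = -3
sqrt(q(-4*(7 + 8)) + sqrt(K(72) + 3437)) = sqrt(-3 + sqrt(-182 + 3437)) = sqrt(-3 + sqrt(3255))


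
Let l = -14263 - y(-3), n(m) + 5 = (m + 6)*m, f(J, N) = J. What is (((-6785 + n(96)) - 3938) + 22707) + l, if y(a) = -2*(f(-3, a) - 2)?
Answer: 7498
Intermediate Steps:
y(a) = 10 (y(a) = -2*(-3 - 2) = -2*(-5) = 10)
n(m) = -5 + m*(6 + m) (n(m) = -5 + (m + 6)*m = -5 + (6 + m)*m = -5 + m*(6 + m))
l = -14273 (l = -14263 - 1*10 = -14263 - 10 = -14273)
(((-6785 + n(96)) - 3938) + 22707) + l = (((-6785 + (-5 + 96² + 6*96)) - 3938) + 22707) - 14273 = (((-6785 + (-5 + 9216 + 576)) - 3938) + 22707) - 14273 = (((-6785 + 9787) - 3938) + 22707) - 14273 = ((3002 - 3938) + 22707) - 14273 = (-936 + 22707) - 14273 = 21771 - 14273 = 7498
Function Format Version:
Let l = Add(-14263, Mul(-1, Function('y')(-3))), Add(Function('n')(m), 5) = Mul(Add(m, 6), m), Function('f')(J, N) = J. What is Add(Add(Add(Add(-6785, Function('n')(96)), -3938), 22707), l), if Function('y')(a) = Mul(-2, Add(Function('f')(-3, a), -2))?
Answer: 7498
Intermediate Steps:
Function('y')(a) = 10 (Function('y')(a) = Mul(-2, Add(-3, -2)) = Mul(-2, -5) = 10)
Function('n')(m) = Add(-5, Mul(m, Add(6, m))) (Function('n')(m) = Add(-5, Mul(Add(m, 6), m)) = Add(-5, Mul(Add(6, m), m)) = Add(-5, Mul(m, Add(6, m))))
l = -14273 (l = Add(-14263, Mul(-1, 10)) = Add(-14263, -10) = -14273)
Add(Add(Add(Add(-6785, Function('n')(96)), -3938), 22707), l) = Add(Add(Add(Add(-6785, Add(-5, Pow(96, 2), Mul(6, 96))), -3938), 22707), -14273) = Add(Add(Add(Add(-6785, Add(-5, 9216, 576)), -3938), 22707), -14273) = Add(Add(Add(Add(-6785, 9787), -3938), 22707), -14273) = Add(Add(Add(3002, -3938), 22707), -14273) = Add(Add(-936, 22707), -14273) = Add(21771, -14273) = 7498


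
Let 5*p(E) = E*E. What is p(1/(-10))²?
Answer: 1/250000 ≈ 4.0000e-6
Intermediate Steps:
p(E) = E²/5 (p(E) = (E*E)/5 = E²/5)
p(1/(-10))² = ((1/(-10))²/5)² = ((-⅒)²/5)² = ((⅕)*(1/100))² = (1/500)² = 1/250000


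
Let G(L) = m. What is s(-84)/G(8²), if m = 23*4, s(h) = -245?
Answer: -245/92 ≈ -2.6630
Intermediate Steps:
m = 92
G(L) = 92
s(-84)/G(8²) = -245/92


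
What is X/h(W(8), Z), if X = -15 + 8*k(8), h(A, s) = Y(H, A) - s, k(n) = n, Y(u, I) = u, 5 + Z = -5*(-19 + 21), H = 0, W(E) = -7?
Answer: 49/15 ≈ 3.2667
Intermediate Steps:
Z = -15 (Z = -5 - 5*(-19 + 21) = -5 - 5*2 = -5 - 10 = -15)
h(A, s) = -s (h(A, s) = 0 - s = -s)
X = 49 (X = -15 + 8*8 = -15 + 64 = 49)
X/h(W(8), Z) = 49/((-1*(-15))) = 49/15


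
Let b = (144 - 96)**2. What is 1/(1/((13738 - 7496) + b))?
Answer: 8546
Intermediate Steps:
b = 2304 (b = 48**2 = 2304)
1/(1/((13738 - 7496) + b)) = 1/(1/((13738 - 7496) + 2304)) = 1/(1/(6242 + 2304)) = 1/(1/8546) = 8546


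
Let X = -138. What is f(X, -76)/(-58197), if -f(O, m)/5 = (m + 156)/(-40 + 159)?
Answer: 400/6925443 ≈ 5.7758e-5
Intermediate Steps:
f(O, m) = -780/119 - 5*m/119 (f(O, m) = -5*(m + 156)/(-40 + 159) = -5*(156 + m)/119 = -5*(156/119 + m/119) = -780/119 - 5*m/119)
f(X, -76)/(-58197) = (-780/119 - 5/119*(-76))/(-58197) = (-780/119 + 380/119)*(-1/58197) = -400/119*(-1/58197) = 400/6925443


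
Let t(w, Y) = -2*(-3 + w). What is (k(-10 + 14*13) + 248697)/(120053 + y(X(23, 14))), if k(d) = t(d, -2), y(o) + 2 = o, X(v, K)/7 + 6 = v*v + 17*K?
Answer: 248359/125378 ≈ 1.9809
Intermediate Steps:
X(v, K) = -42 + 7*v**2 + 119*K (X(v, K) = -42 + 7*(v*v + 17*K) = -42 + 7*(v**2 + 17*K) = -42 + (7*v**2 + 119*K) = -42 + 7*v**2 + 119*K)
y(o) = -2 + o
t(w, Y) = 6 - 2*w
k(d) = 6 - 2*d
(k(-10 + 14*13) + 248697)/(120053 + y(X(23, 14))) = ((6 - 2*(-10 + 14*13)) + 248697)/(120053 + (-2 + (-42 + 7*23**2 + 119*14))) = ((6 - 2*(-10 + 182)) + 248697)/(120053 + (-2 + (-42 + 7*529 + 1666))) = ((6 - 2*172) + 248697)/(120053 + (-2 + (-42 + 3703 + 1666))) = ((6 - 344) + 248697)/(120053 + (-2 + 5327)) = (-338 + 248697)/(120053 + 5325) = 248359/125378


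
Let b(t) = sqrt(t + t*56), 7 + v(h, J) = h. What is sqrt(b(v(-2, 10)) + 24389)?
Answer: sqrt(24389 + 3*I*sqrt(57)) ≈ 156.17 + 0.0725*I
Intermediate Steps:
v(h, J) = -7 + h
b(t) = sqrt(57)*sqrt(t) (b(t) = sqrt(t + 56*t) = sqrt(57*t) = sqrt(57)*sqrt(t))
sqrt(b(v(-2, 10)) + 24389) = sqrt(sqrt(57)*sqrt(-7 - 2) + 24389) = sqrt(sqrt(57)*sqrt(-9) + 24389) = sqrt(sqrt(57)*(3*I) + 24389) = sqrt(3*I*sqrt(57) + 24389) = sqrt(24389 + 3*I*sqrt(57))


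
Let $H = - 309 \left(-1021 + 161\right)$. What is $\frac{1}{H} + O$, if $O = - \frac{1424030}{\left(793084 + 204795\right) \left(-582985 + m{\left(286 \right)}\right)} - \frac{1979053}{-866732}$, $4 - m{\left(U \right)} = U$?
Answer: $\frac{38262279388811354405017}{16757030635304511355530} \approx 2.2834$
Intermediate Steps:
$H = 265740$ ($H = \left(-309\right) \left(-860\right) = 265740$)
$m{\left(U \right)} = 4 - U$
$O = \frac{1151869235518023689}{504463931220125276}$ ($O = - \frac{1424030}{\left(793084 + 204795\right) \left(-582985 + \left(4 - 286\right)\right)} - \frac{1979053}{-866732} = - \frac{1424030}{997879 \left(-582985 + \left(4 - 286\right)\right)} - - \frac{1979053}{866732} = - \frac{1424030}{997879 \left(-582985 - 282\right)} + \frac{1979053}{866732} = - \frac{1424030}{997879 \left(-583267\right)} + \frac{1979053}{866732} = - \frac{1424030}{-582029890693} + \frac{1979053}{866732} = \left(-1424030\right) \left(- \frac{1}{582029890693}\right) + \frac{1979053}{866732} = \frac{1424030}{582029890693} + \frac{1979053}{866732} = \frac{1151869235518023689}{504463931220125276} \approx 2.2834$)
$\frac{1}{H} + O = \frac{1}{265740} + \frac{1151869235518023689}{504463931220125276} = \frac{38262279388811354405017}{16757030635304511355530}$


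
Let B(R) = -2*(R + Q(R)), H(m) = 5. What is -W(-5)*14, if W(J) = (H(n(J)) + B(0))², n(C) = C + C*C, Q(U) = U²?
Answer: -350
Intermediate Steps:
n(C) = C + C²
B(R) = -2*R - 2*R² (B(R) = -2*(R + R²) = -2*R - 2*R²)
W(J) = 25 (W(J) = (5 + 2*0*(-1 - 1*0))² = (5 + 2*0*(-1 + 0))² = (5 + 2*0*(-1))² = (5 + 0)² = 5² = 25)
-W(-5)*14 = -1*25*14 = -25*14 = -350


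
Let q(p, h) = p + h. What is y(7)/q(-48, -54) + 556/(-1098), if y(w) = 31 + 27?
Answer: -10033/9333 ≈ -1.0750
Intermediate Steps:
y(w) = 58
q(p, h) = h + p
y(7)/q(-48, -54) + 556/(-1098) = 58/(-54 - 48) + 556/(-1098) = 58/(-102) + 556*(-1/1098) = 58*(-1/102) - 278/549 = -29/51 - 278/549 = -10033/9333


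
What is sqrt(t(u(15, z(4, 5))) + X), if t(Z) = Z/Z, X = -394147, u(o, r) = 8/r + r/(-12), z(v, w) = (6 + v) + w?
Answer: 9*I*sqrt(4866) ≈ 627.81*I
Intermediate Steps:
z(v, w) = 6 + v + w
u(o, r) = 8/r - r/12 (u(o, r) = 8/r + r*(-1/12) = 8/r - r/12)
t(Z) = 1
sqrt(t(u(15, z(4, 5))) + X) = sqrt(1 - 394147) = sqrt(-394146) = 9*I*sqrt(4866)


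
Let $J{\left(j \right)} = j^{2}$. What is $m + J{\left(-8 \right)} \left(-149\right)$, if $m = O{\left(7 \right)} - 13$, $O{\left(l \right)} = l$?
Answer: $-9542$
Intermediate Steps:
$m = -6$ ($m = 7 - 13 = -6$)
$m + J{\left(-8 \right)} \left(-149\right) = -6 + \left(-8\right)^{2} \left(-149\right) = -6 + 64 \left(-149\right) = -6 - 9536 = -9542$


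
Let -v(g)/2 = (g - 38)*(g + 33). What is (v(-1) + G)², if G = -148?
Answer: 5513104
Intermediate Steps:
v(g) = -2*(-38 + g)*(33 + g) (v(g) = -2*(g - 38)*(g + 33) = -2*(-38 + g)*(33 + g))
(v(-1) + G)² = ((2508 - 2*(-1)² + 10*(-1)) - 148)² = ((2508 - 2*1 - 10) - 148)² = ((2508 - 2 - 10) - 148)² = (2496 - 148)² = 2348² = 5513104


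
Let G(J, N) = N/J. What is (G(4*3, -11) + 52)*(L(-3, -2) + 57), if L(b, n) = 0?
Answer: 11647/4 ≈ 2911.8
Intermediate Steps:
(G(4*3, -11) + 52)*(L(-3, -2) + 57) = (-11/(4*3) + 52)*(0 + 57) = (-11/12 + 52)*57 = (613/12)*57 = 11647/4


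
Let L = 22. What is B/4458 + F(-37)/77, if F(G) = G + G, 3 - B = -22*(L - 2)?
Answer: -295781/343266 ≈ -0.86167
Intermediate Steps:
B = 443 (B = 3 - (-22)*(22 - 2) = 3 - (-22)*20 = 3 - 1*(-440) = 3 + 440 = 443)
F(G) = 2*G
B/4458 + F(-37)/77 = 443/4458 + (2*(-37))/77 = 443*(1/4458) - 74*1/77 = 443/4458 - 74/77 = -295781/343266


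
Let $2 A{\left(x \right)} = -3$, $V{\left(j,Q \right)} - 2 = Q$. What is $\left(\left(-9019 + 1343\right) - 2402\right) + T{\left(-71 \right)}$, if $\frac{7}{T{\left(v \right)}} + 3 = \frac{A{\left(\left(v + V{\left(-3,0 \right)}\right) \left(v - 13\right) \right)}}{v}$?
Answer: $- \frac{4263988}{423} \approx -10080.0$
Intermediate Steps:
$V{\left(j,Q \right)} = 2 + Q$
$A{\left(x \right)} = - \frac{3}{2}$ ($A{\left(x \right)} = \frac{1}{2} \left(-3\right) = - \frac{3}{2}$)
$T{\left(v \right)} = \frac{7}{-3 - \frac{3}{2 v}}$
$\left(\left(-9019 + 1343\right) - 2402\right) + T{\left(-71 \right)} = \left(\left(-9019 + 1343\right) - 2402\right) - - \frac{994}{3 + 6 \left(-71\right)} = \left(-7676 - 2402\right) - - \frac{994}{3 - 426} = -10078 - - \frac{994}{-423} = -10078 - \left(-994\right) \left(- \frac{1}{423}\right) = -10078 - \frac{994}{423} = - \frac{4263988}{423}$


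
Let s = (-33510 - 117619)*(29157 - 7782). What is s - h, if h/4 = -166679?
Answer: -3229715659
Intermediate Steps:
h = -666716 (h = 4*(-166679) = -666716)
s = -3230382375 (s = -151129*21375 = -3230382375)
s - h = -3230382375 - 1*(-666716) = -3230382375 + 666716 = -3229715659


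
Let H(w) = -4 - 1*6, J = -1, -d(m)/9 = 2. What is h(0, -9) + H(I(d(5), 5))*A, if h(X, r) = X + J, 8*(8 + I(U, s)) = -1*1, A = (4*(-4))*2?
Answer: 319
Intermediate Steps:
d(m) = -18 (d(m) = -9*2 = -18)
A = -32 (A = -16*2 = -32)
I(U, s) = -65/8 (I(U, s) = -8 + (-1*1)/8 = -8 + (1/8)*(-1) = -8 - 1/8 = -65/8)
H(w) = -10 (H(w) = -4 - 6 = -10)
h(X, r) = -1 + X (h(X, r) = X - 1 = -1 + X)
h(0, -9) + H(I(d(5), 5))*A = (-1 + 0) - 10*(-32) = -1 + 320 = 319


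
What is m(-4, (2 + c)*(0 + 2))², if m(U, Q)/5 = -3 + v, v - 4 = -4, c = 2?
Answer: 225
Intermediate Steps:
v = 0 (v = 4 - 4 = 0)
m(U, Q) = -15 (m(U, Q) = 5*(-3 + 0) = 5*(-3) = -15)
m(-4, (2 + c)*(0 + 2))² = (-15)² = 225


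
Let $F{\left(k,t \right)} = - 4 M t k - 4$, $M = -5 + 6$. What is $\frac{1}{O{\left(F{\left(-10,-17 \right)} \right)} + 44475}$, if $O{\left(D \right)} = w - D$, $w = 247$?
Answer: $\frac{1}{45406} \approx 2.2024 \cdot 10^{-5}$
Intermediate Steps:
$M = 1$
$F{\left(k,t \right)} = -4 - 4 k t$ ($F{\left(k,t \right)} = \left(-4\right) 1 t k - 4 = - 4 t k - 4 = - 4 k t - 4 = -4 - 4 k t$)
$O{\left(D \right)} = 247 - D$
$\frac{1}{O{\left(F{\left(-10,-17 \right)} \right)} + 44475} = \frac{1}{\left(247 - \left(-4 - \left(-40\right) \left(-17\right)\right)\right) + 44475} = \frac{1}{\left(247 - \left(-4 - 680\right)\right) + 44475} = \frac{1}{\left(247 - -684\right) + 44475} = \frac{1}{\left(247 + 684\right) + 44475} = \frac{1}{931 + 44475} = \frac{1}{45406}$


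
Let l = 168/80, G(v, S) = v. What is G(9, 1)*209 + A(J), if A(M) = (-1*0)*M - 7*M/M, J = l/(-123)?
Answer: 1874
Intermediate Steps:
l = 21/10 (l = 168*(1/80) = 21/10 ≈ 2.1000)
J = -7/410 (J = (21/10)/(-123) = (21/10)*(-1/123) = -7/410 ≈ -0.017073)
A(M) = -7 (A(M) = 0*M - 7*1 = 0 - 7 = -7)
G(9, 1)*209 + A(J) = 9*209 - 7 = 1881 - 7 = 1874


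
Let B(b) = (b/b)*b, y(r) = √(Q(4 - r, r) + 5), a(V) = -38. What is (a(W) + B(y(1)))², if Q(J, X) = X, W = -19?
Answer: (38 - √6)² ≈ 1263.8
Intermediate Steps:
y(r) = √(5 + r) (y(r) = √(r + 5) = √(5 + r))
B(b) = b (B(b) = 1*b = b)
(a(W) + B(y(1)))² = (-38 + √(5 + 1))² = (-38 + √6)²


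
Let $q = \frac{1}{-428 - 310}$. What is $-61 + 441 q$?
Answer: $- \frac{5051}{82} \approx -61.598$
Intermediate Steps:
$q = - \frac{1}{738}$ ($q = \frac{1}{-738} = - \frac{1}{738} \approx -0.001355$)
$-61 + 441 q = -61 + 441 \left(- \frac{1}{738}\right) = -61 - \frac{49}{82} = - \frac{5051}{82}$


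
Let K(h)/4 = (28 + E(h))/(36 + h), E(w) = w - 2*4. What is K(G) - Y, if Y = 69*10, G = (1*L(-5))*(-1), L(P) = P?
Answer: -28190/41 ≈ -687.56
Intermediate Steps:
E(w) = -8 + w (E(w) = w - 8 = -8 + w)
G = 5 (G = (1*(-5))*(-1) = -5*(-1) = 5)
Y = 690
K(h) = 4*(20 + h)/(36 + h) (K(h) = 4*((28 + (-8 + h))/(36 + h)) = 4*((20 + h)/(36 + h)) = 4*(20 + h)/(36 + h))
K(G) - Y = 4*(20 + 5)/(36 + 5) - 1*690 = 4*25/41 - 690 = 4*(1/41)*25 - 690 = 100/41 - 690 = -28190/41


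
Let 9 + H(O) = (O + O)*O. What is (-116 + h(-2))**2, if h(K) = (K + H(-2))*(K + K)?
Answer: 10816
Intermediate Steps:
H(O) = -9 + 2*O**2 (H(O) = -9 + (O + O)*O = -9 + (2*O)*O = -9 + 2*O**2)
h(K) = 2*K*(-1 + K) (h(K) = (K + (-9 + 2*(-2)**2))*(K + K) = (K + (-9 + 2*4))*(2*K) = (K + (-9 + 8))*(2*K) = (K - 1)*(2*K) = (-1 + K)*(2*K) = 2*K*(-1 + K))
(-116 + h(-2))**2 = (-116 + 2*(-2)*(-1 - 2))**2 = (-116 + 2*(-2)*(-3))**2 = (-116 + 12)**2 = (-104)**2 = 10816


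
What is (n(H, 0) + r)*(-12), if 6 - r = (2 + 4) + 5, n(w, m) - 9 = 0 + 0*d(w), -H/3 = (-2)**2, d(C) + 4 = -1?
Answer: -48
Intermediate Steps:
d(C) = -5 (d(C) = -4 - 1 = -5)
H = -12 (H = -3*(-2)**2 = -3*4 = -12)
n(w, m) = 9 (n(w, m) = 9 + (0 + 0*(-5)) = 9 + (0 + 0) = 9 + 0 = 9)
r = -5 (r = 6 - ((2 + 4) + 5) = 6 - (6 + 5) = 6 - 1*11 = 6 - 11 = -5)
(n(H, 0) + r)*(-12) = (9 - 5)*(-12) = 4*(-12) = -48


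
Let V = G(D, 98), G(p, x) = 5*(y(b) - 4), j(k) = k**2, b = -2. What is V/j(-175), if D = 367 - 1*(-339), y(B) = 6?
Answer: 2/6125 ≈ 0.00032653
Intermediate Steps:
D = 706 (D = 367 + 339 = 706)
G(p, x) = 10 (G(p, x) = 5*(6 - 4) = 5*2 = 10)
V = 10
V/j(-175) = 10/((-175)**2) = 10/30625 = 10*(1/30625) = 2/6125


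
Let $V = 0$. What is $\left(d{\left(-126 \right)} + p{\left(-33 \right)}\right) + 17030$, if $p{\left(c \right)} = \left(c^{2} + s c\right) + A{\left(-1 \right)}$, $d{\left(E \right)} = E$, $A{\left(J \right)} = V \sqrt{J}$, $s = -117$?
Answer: $21854$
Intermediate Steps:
$A{\left(J \right)} = 0$ ($A{\left(J \right)} = 0 \sqrt{J} = 0$)
$p{\left(c \right)} = c^{2} - 117 c$ ($p{\left(c \right)} = \left(c^{2} - 117 c\right) + 0 = c^{2} - 117 c$)
$\left(d{\left(-126 \right)} + p{\left(-33 \right)}\right) + 17030 = \left(-126 - 33 \left(-117 - 33\right)\right) + 17030 = \left(-126 - -4950\right) + 17030 = \left(-126 + 4950\right) + 17030 = 4824 + 17030 = 21854$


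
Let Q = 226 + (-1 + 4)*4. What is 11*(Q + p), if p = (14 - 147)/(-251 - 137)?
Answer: 1017247/388 ≈ 2621.8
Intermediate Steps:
p = 133/388 (p = -133/(-388) = -133*(-1/388) = 133/388 ≈ 0.34278)
Q = 238 (Q = 226 + 3*4 = 226 + 12 = 238)
11*(Q + p) = 11*(238 + 133/388) = 11*(92477/388) = 1017247/388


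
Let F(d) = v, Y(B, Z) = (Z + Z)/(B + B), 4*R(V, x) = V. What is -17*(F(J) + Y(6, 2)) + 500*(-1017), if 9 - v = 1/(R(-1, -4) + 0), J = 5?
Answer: -1526180/3 ≈ -5.0873e+5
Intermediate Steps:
R(V, x) = V/4
v = 13 (v = 9 - 1/((¼)*(-1) + 0) = 9 - 1/(-¼ + 0) = 9 - 1/(-¼) = 9 - 1*(-4) = 9 + 4 = 13)
Y(B, Z) = Z/B (Y(B, Z) = (2*Z)/((2*B)) = (2*Z)*(1/(2*B)) = Z/B)
F(d) = 13
-17*(F(J) + Y(6, 2)) + 500*(-1017) = -17*(13 + 2/6) + 500*(-1017) = -17*(13 + 2*(⅙)) - 508500 = -17*(13 + ⅓) - 508500 = -17*40/3 - 508500 = -680/3 - 508500 = -1526180/3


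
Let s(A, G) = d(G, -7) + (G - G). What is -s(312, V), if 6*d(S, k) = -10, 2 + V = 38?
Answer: 5/3 ≈ 1.6667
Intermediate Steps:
V = 36 (V = -2 + 38 = 36)
d(S, k) = -5/3 (d(S, k) = (⅙)*(-10) = -5/3)
s(A, G) = -5/3 (s(A, G) = -5/3 + (G - G) = -5/3 + 0 = -5/3)
-s(312, V) = -1*(-5/3) = 5/3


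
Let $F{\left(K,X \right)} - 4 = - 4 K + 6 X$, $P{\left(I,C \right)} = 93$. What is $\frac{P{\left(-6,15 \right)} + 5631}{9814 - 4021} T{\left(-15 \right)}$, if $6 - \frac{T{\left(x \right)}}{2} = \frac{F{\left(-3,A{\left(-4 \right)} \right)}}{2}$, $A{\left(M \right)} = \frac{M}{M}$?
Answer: $- \frac{19080}{1931} \approx -9.8809$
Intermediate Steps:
$A{\left(M \right)} = 1$
$F{\left(K,X \right)} = 4 - 4 K + 6 X$ ($F{\left(K,X \right)} = 4 - \left(- 6 X + 4 K\right) = 4 - 4 K + 6 X$)
$T{\left(x \right)} = -10$ ($T{\left(x \right)} = 12 - 2 \frac{4 - -12 + 6 \cdot 1}{2} = 12 - 2 \left(4 + 12 + 6\right) \frac{1}{2} = 12 - 2 \cdot 22 \cdot \frac{1}{2} = 12 - 22 = -10$)
$\frac{P{\left(-6,15 \right)} + 5631}{9814 - 4021} T{\left(-15 \right)} = \frac{93 + 5631}{9814 - 4021} \left(-10\right) = \frac{5724}{5793} \left(-10\right) = 5724 \cdot \frac{1}{5793} \left(-10\right) = \frac{1908}{1931} \left(-10\right) = - \frac{19080}{1931}$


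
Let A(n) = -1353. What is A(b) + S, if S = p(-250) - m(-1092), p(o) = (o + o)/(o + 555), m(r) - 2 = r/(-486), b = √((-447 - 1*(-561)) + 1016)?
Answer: -6714257/4941 ≈ -1358.9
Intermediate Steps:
b = √1130 (b = √((-447 + 561) + 1016) = √(114 + 1016) = √1130 ≈ 33.615)
m(r) = 2 - r/486 (m(r) = 2 + r/(-486) = 2 + r*(-1/486) = 2 - r/486)
p(o) = 2*o/(555 + o) (p(o) = (2*o)/(555 + o) = 2*o/(555 + o))
S = -29084/4941 (S = 2*(-250)/(555 - 250) - (2 - 1/486*(-1092)) = 2*(-250)/305 - (2 + 182/81) = 2*(-250)*(1/305) - 1*344/81 = -100/61 - 344/81 = -29084/4941 ≈ -5.8863)
A(b) + S = -1353 - 29084/4941 = -6714257/4941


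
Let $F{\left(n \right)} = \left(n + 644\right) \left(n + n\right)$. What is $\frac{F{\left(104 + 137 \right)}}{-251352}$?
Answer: $- \frac{71095}{41892} \approx -1.6971$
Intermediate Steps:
$F{\left(n \right)} = 2 n \left(644 + n\right)$ ($F{\left(n \right)} = \left(644 + n\right) 2 n = 2 n \left(644 + n\right)$)
$\frac{F{\left(104 + 137 \right)}}{-251352} = \frac{2 \left(104 + 137\right) \left(644 + \left(104 + 137\right)\right)}{-251352} = 2 \cdot 241 \left(644 + 241\right) \left(- \frac{1}{251352}\right) = 2 \cdot 241 \cdot 885 \left(- \frac{1}{251352}\right) = 426570 \left(- \frac{1}{251352}\right) = - \frac{71095}{41892}$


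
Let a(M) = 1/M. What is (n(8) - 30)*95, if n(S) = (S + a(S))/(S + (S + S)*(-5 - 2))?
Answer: -182875/64 ≈ -2857.4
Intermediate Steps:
a(M) = 1/M
n(S) = -(S + 1/S)/(13*S) (n(S) = (S + 1/S)/(S + (S + S)*(-5 - 2)) = (S + 1/S)/(S + (2*S)*(-7)) = (S + 1/S)/(S - 14*S) = (S + 1/S)/((-13*S)) = (S + 1/S)*(-1/(13*S)) = -(S + 1/S)/(13*S))
(n(8) - 30)*95 = ((1/13)*(-1 - 1*8²)/8² - 30)*95 = ((1/13)*(1/64)*(-1 - 1*64) - 30)*95 = ((1/13)*(1/64)*(-1 - 64) - 30)*95 = ((1/13)*(1/64)*(-65) - 30)*95 = (-5/64 - 30)*95 = -1925/64*95 = -182875/64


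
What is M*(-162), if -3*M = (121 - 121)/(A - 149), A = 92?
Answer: 0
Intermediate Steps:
M = 0 (M = -(121 - 121)/(3*(92 - 149)) = -0/(-57) = -0*(-1)/57 = -⅓*0 = 0)
M*(-162) = 0*(-162) = 0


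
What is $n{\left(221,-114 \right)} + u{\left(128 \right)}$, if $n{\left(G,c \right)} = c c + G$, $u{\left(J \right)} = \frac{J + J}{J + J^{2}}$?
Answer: $\frac{1704995}{129} \approx 13217.0$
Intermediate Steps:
$u{\left(J \right)} = \frac{2 J}{J + J^{2}}$
$n{\left(G,c \right)} = G + c^{2}$ ($n{\left(G,c \right)} = c^{2} + G = G + c^{2}$)
$n{\left(221,-114 \right)} + u{\left(128 \right)} = \left(221 + \left(-114\right)^{2}\right) + \frac{2}{1 + 128} = \left(221 + 12996\right) + \frac{2}{129} = 13217 + 2 \cdot \frac{1}{129} = 13217 + \frac{2}{129} = \frac{1704995}{129}$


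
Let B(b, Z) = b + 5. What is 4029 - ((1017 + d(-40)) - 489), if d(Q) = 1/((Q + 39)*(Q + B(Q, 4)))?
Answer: 262574/75 ≈ 3501.0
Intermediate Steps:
B(b, Z) = 5 + b
d(Q) = 1/((5 + 2*Q)*(39 + Q)) (d(Q) = 1/((Q + 39)*(Q + (5 + Q))) = 1/((39 + Q)*(5 + 2*Q)) = 1/((5 + 2*Q)*(39 + Q)))
4029 - ((1017 + d(-40)) - 489) = 4029 - ((1017 + 1/(195 + 2*(-40)² + 83*(-40))) - 489) = 4029 - ((1017 + 1/(195 + 2*1600 - 3320)) - 489) = 4029 - ((1017 + 1/(195 + 3200 - 3320)) - 489) = 4029 - ((1017 + 1/75) - 489) = 4029 - (76276/75 - 489) = 4029 - 1*39601/75 = 4029 - 39601/75 = 262574/75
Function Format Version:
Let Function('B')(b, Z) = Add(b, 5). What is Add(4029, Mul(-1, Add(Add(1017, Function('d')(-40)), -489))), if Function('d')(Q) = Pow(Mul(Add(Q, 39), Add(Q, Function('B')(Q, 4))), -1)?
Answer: Rational(262574, 75) ≈ 3501.0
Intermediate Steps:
Function('B')(b, Z) = Add(5, b)
Function('d')(Q) = Mul(Pow(Add(5, Mul(2, Q)), -1), Pow(Add(39, Q), -1)) (Function('d')(Q) = Pow(Mul(Add(Q, 39), Add(Q, Add(5, Q))), -1) = Pow(Mul(Add(39, Q), Add(5, Mul(2, Q))), -1) = Pow(Mul(Add(5, Mul(2, Q)), Add(39, Q)), -1) = Mul(Pow(Add(5, Mul(2, Q)), -1), Pow(Add(39, Q), -1)))
Add(4029, Mul(-1, Add(Add(1017, Function('d')(-40)), -489))) = Add(4029, Mul(-1, Add(Add(1017, Pow(Add(195, Mul(2, Pow(-40, 2)), Mul(83, -40)), -1)), -489))) = Add(4029, Mul(-1, Add(Add(1017, Pow(Add(195, Mul(2, 1600), -3320), -1)), -489))) = Add(4029, Mul(-1, Add(Add(1017, Pow(Add(195, 3200, -3320), -1)), -489))) = Add(4029, Mul(-1, Add(Add(1017, Pow(75, -1)), -489))) = Add(4029, Mul(-1, Add(Add(1017, Rational(1, 75)), -489))) = Add(4029, Mul(-1, Add(Rational(76276, 75), -489))) = Add(4029, Mul(-1, Rational(39601, 75))) = Add(4029, Rational(-39601, 75)) = Rational(262574, 75)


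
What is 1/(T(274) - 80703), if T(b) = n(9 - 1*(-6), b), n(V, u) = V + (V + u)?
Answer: -1/80399 ≈ -1.2438e-5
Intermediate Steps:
n(V, u) = u + 2*V
T(b) = 30 + b (T(b) = b + 2*(9 - 1*(-6)) = b + 2*(9 + 6) = b + 2*15 = b + 30 = 30 + b)
1/(T(274) - 80703) = 1/((30 + 274) - 80703) = 1/(304 - 80703) = 1/(-80399) = -1/80399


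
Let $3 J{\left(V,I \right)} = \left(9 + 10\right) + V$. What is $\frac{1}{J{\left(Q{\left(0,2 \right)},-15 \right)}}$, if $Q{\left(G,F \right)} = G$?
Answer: $\frac{3}{19} \approx 0.15789$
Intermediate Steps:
$J{\left(V,I \right)} = \frac{19}{3} + \frac{V}{3}$ ($J{\left(V,I \right)} = \frac{\left(9 + 10\right) + V}{3} = \frac{19 + V}{3} = \frac{19}{3} + \frac{V}{3}$)
$\frac{1}{J{\left(Q{\left(0,2 \right)},-15 \right)}} = \frac{1}{\frac{19}{3} + \frac{1}{3} \cdot 0} = \frac{1}{\frac{19}{3} + 0} = \frac{1}{\frac{19}{3}} = \frac{3}{19}$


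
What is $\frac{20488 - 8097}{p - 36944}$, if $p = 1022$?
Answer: $- \frac{12391}{35922} \approx -0.34494$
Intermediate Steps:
$\frac{20488 - 8097}{p - 36944} = \frac{20488 - 8097}{1022 - 36944} = \frac{12391}{-35922} = 12391 \left(- \frac{1}{35922}\right) = - \frac{12391}{35922}$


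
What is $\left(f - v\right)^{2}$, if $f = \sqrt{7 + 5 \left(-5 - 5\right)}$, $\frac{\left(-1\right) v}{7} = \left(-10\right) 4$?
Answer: $\left(280 - i \sqrt{43}\right)^{2} \approx 78357.0 - 3672.2 i$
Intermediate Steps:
$v = 280$ ($v = - 7 \left(\left(-10\right) 4\right) = \left(-7\right) \left(-40\right) = 280$)
$f = i \sqrt{43}$ ($f = \sqrt{7 + 5 \left(-10\right)} = \sqrt{7 - 50} = \sqrt{-43} = i \sqrt{43} \approx 6.5574 i$)
$\left(f - v\right)^{2} = \left(i \sqrt{43} - 280\right)^{2} = \left(-280 + i \sqrt{43}\right)^{2}$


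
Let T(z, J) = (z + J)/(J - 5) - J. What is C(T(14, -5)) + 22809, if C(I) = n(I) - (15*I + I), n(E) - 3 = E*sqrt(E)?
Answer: 113732/5 + 41*sqrt(410)/100 ≈ 22755.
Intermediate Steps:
T(z, J) = -J + (J + z)/(-5 + J) (T(z, J) = (J + z)/(-5 + J) - J = -J + (J + z)/(-5 + J))
n(E) = 3 + E**(3/2) (n(E) = 3 + E*sqrt(E) = 3 + E**(3/2))
C(I) = 3 + I**(3/2) - 16*I (C(I) = (3 + I**(3/2)) - (15*I + I) = (3 + I**(3/2)) - 16*I = 3 + I**(3/2) - 16*I)
C(T(14, -5)) + 22809 = (3 + ((14 - 1*(-5)**2 + 6*(-5))/(-5 - 5))**(3/2) - 16*(14 - 1*(-5)**2 + 6*(-5))/(-5 - 5)) + 22809 = (3 + ((14 - 1*25 - 30)/(-10))**(3/2) - 16*(14 - 1*25 - 30)/(-10)) + 22809 = (3 + (-(14 - 25 - 30)/10)**(3/2) - (-8)*(14 - 25 - 30)/5) + 22809 = (3 + (-1/10*(-41))**(3/2) - (-8)*(-41)/5) + 22809 = (3 + (41/10)**(3/2) - 16*41/10) + 22809 = (3 + 41*sqrt(410)/100 - 328/5) + 22809 = (-313/5 + 41*sqrt(410)/100) + 22809 = 113732/5 + 41*sqrt(410)/100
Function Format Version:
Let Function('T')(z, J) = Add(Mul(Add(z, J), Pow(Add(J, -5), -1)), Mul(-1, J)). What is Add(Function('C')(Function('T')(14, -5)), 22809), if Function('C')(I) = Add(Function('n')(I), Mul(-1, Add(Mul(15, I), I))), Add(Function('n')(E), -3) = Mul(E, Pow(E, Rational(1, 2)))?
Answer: Add(Rational(113732, 5), Mul(Rational(41, 100), Pow(410, Rational(1, 2)))) ≈ 22755.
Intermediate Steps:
Function('T')(z, J) = Add(Mul(-1, J), Mul(Pow(Add(-5, J), -1), Add(J, z))) (Function('T')(z, J) = Add(Mul(Add(J, z), Pow(Add(-5, J), -1)), Mul(-1, J)) = Add(Mul(Pow(Add(-5, J), -1), Add(J, z)), Mul(-1, J)) = Add(Mul(-1, J), Mul(Pow(Add(-5, J), -1), Add(J, z))))
Function('n')(E) = Add(3, Pow(E, Rational(3, 2))) (Function('n')(E) = Add(3, Mul(E, Pow(E, Rational(1, 2)))) = Add(3, Pow(E, Rational(3, 2))))
Function('C')(I) = Add(3, Pow(I, Rational(3, 2)), Mul(-16, I)) (Function('C')(I) = Add(Add(3, Pow(I, Rational(3, 2))), Mul(-1, Add(Mul(15, I), I))) = Add(Add(3, Pow(I, Rational(3, 2))), Mul(-1, Mul(16, I))) = Add(Add(3, Pow(I, Rational(3, 2))), Mul(-16, I)) = Add(3, Pow(I, Rational(3, 2)), Mul(-16, I)))
Add(Function('C')(Function('T')(14, -5)), 22809) = Add(Add(3, Pow(Mul(Pow(Add(-5, -5), -1), Add(14, Mul(-1, Pow(-5, 2)), Mul(6, -5))), Rational(3, 2)), Mul(-16, Mul(Pow(Add(-5, -5), -1), Add(14, Mul(-1, Pow(-5, 2)), Mul(6, -5))))), 22809) = Add(Add(3, Pow(Mul(Pow(-10, -1), Add(14, Mul(-1, 25), -30)), Rational(3, 2)), Mul(-16, Mul(Pow(-10, -1), Add(14, Mul(-1, 25), -30)))), 22809) = Add(Add(3, Pow(Mul(Rational(-1, 10), Add(14, -25, -30)), Rational(3, 2)), Mul(-16, Mul(Rational(-1, 10), Add(14, -25, -30)))), 22809) = Add(Add(3, Pow(Mul(Rational(-1, 10), -41), Rational(3, 2)), Mul(-16, Mul(Rational(-1, 10), -41))), 22809) = Add(Add(3, Pow(Rational(41, 10), Rational(3, 2)), Mul(-16, Rational(41, 10))), 22809) = Add(Add(3, Mul(Rational(41, 100), Pow(410, Rational(1, 2))), Rational(-328, 5)), 22809) = Add(Add(Rational(-313, 5), Mul(Rational(41, 100), Pow(410, Rational(1, 2)))), 22809) = Add(Rational(113732, 5), Mul(Rational(41, 100), Pow(410, Rational(1, 2))))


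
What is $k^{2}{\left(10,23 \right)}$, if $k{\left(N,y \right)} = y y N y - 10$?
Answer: $14801155600$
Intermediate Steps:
$k{\left(N,y \right)} = -10 + N y^{3}$ ($k{\left(N,y \right)} = y^{2} N y - 10 = N y^{2} y - 10 = N y^{3} - 10 = -10 + N y^{3}$)
$k^{2}{\left(10,23 \right)} = \left(-10 + 10 \cdot 23^{3}\right)^{2} = \left(-10 + 10 \cdot 12167\right)^{2} = \left(-10 + 121670\right)^{2} = 121660^{2} = 14801155600$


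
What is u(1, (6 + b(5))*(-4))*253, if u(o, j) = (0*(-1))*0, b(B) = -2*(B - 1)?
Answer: 0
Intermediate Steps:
b(B) = 2 - 2*B (b(B) = -2*(-1 + B) = 2 - 2*B)
u(o, j) = 0 (u(o, j) = 0*0 = 0)
u(1, (6 + b(5))*(-4))*253 = 0*253 = 0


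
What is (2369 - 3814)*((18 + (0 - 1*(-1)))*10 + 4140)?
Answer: -6256850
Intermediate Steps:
(2369 - 3814)*((18 + (0 - 1*(-1)))*10 + 4140) = -1445*((18 + (0 + 1))*10 + 4140) = -1445*((18 + 1)*10 + 4140) = -1445*(19*10 + 4140) = -1445*(190 + 4140) = -1445*4330 = -6256850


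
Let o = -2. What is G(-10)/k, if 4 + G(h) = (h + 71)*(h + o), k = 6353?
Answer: -736/6353 ≈ -0.11585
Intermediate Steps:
G(h) = -4 + (-2 + h)*(71 + h) (G(h) = -4 + (h + 71)*(h - 2) = -4 + (71 + h)*(-2 + h) = -4 + (-2 + h)*(71 + h))
G(-10)/k = (-146 + (-10)² + 69*(-10))/6353 = (-146 + 100 - 690)*(1/6353) = -736*1/6353 = -736/6353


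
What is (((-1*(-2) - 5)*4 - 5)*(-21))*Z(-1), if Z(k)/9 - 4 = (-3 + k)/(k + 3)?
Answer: 6426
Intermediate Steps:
Z(k) = 36 + 9*(-3 + k)/(3 + k) (Z(k) = 36 + 9*((-3 + k)/(k + 3)) = 36 + 9*((-3 + k)/(3 + k)) = 36 + 9*(-3 + k)/(3 + k))
(((-1*(-2) - 5)*4 - 5)*(-21))*Z(-1) = (((-1*(-2) - 5)*4 - 5)*(-21))*(9*(9 + 5*(-1))/(3 - 1)) = (((2 - 5)*4 - 5)*(-21))*(9*(9 - 5)/2) = ((-3*4 - 5)*(-21))*(9*(½)*4) = ((-12 - 5)*(-21))*18 = -17*(-21)*18 = 357*18 = 6426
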